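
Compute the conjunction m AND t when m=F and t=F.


Conjunction is true only when both operands are true.
Substitute: m=F, t=F.
F AND F evaluates to F.

F


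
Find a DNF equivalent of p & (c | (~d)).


Step 1: Distribute ∧ over ∨: p ∧ (c ∨ (¬d)) = (p ∧ c) ∨ (p ∧ (¬d)).

(p & c) | (p & (~d))


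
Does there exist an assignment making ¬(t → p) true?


Search for a satisfying assignment over {p, t}.
Try p=F, t=T: the formula evaluates to T.
A satisfying assignment exists.

Satisfiable.


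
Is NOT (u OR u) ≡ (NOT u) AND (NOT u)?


Compare truth tables:
u | φ | ψ
---------
F | T | T
T | F | F
The columns φ and ψ agree on every row.

Yes, they are logically equivalent.


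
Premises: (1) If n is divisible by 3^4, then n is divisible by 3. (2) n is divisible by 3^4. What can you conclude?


Modus ponens: from (P → Q) and P, infer Q.
P = 'n is divisible by 3^4' is asserted, and P → Q holds, so Q follows.

n is divisible by 3.


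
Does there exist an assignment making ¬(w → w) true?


Check all 2 assignments over {w}:
w | φ
-----
F | F
T | F
No assignment makes the formula true.

Unsatisfiable.


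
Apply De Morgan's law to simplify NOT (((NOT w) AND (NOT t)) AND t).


De Morgan: the negation of a conjunction is the disjunction of the negations.
Distribute NOT across AND, flipping it to OR, and negate each literal.

(w OR t) OR (NOT t)


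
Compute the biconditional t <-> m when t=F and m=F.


Biconditional is true when both operands have the same truth value.
Substitute: t=F, m=F.
F <-> F evaluates to T.

T


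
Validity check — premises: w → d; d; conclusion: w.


This is affirming the consequent (fallacy). There exist truth assignments where the premises are all true but the conclusion is false.

Invalid.


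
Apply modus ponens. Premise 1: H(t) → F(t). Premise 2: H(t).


Modus ponens: from (P → Q) and P, infer Q.
P = 'H(t)' is asserted, and P → Q holds, so Q follows.

F(t).


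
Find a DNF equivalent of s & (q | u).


Step 1: Distribute ∧ over ∨: s ∧ (q ∨ u) = (s ∧ q) ∨ (s ∧ u).

(s & q) | (s & u)


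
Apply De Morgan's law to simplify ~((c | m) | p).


De Morgan: the negation of a disjunction is the conjunction of the negations.
Distribute ~ across |, flipping it to &, and negate each literal.

((~c) & (~m)) & (~p)


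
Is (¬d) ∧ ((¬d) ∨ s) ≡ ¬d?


Compare truth tables:
d | s | φ | ψ
-------------
F | F | T | T
T | F | F | F
F | T | T | T
T | T | F | F
The columns φ and ψ agree on every row.

Yes, they are logically equivalent.


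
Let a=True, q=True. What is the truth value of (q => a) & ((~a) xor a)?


Substitute a=True, q=True:
q => a = True => True = True
~a = False
(~a) xor a = False xor True = True
(q => a) & ((~a) xor a) = True & True = True

True


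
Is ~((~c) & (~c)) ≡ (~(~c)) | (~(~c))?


Compare truth tables:
c | φ | ψ
---------
False | False | False
True | True | True
The columns φ and ψ agree on every row.

Yes, they are logically equivalent.


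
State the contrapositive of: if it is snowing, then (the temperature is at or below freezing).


The contrapositive of (P → Q) is (¬Q → ¬P); it is logically equivalent to the original.
Here P = 'it is snowing' and Q = '(the temperature is at or below freezing)'.

If not ((the temperature is at or below freezing)), then not (it is snowing).


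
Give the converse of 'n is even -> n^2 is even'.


The converse of (P → Q) is (Q → P). It is not in general equivalent to the original.
Here P = 'n is even' and Q = 'n^2 is even'.

If n^2 is even, then n is even.


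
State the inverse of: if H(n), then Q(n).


The inverse of (P → Q) is (¬P → ¬Q). It is equivalent to the converse, not to the original.
Here P = 'H(n)' and Q = 'Q(n)'.

If not (H(n)), then not (Q(n)).


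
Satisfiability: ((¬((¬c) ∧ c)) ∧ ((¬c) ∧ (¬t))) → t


Search for a satisfying assignment over {c, t}.
Try c=T, t=F: the formula evaluates to T.
A satisfying assignment exists.

Satisfiable.


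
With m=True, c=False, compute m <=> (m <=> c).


Substitute m=True, c=False:
m <=> c = True <=> False = False
m <=> (m <=> c) = True <=> False = False

False


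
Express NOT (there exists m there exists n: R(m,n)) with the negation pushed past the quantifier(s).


Negation flips each quantifier (∀↔∃) and negates the inner predicate.
¬(there exists m there exists n: φ) = for all m for all n: ¬φ.

for all m for all n: NOT(R(m,n))


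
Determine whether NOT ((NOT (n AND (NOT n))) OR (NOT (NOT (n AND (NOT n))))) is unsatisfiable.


Truth table over {n}:
n | φ
-----
F | F
T | F
Every row is false.

Yes, it is a contradiction.


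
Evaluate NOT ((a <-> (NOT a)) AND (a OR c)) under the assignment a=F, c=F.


Substitute a=F, c=F:
NOT a = T
a <-> (NOT a) = F <-> T = F
a OR c = F OR F = F
(a <-> (NOT a)) AND (a OR c) = F AND F = F
NOT ((a <-> (NOT a)) AND (a OR c)) = T

T


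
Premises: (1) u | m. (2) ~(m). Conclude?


Disjunctive syllogism: from (P ∨ Q) and ¬P, infer Q.
One disjunct, 'm', is ruled out; the other must hold.

u


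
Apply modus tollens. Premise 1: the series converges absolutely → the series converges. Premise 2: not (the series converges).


Modus tollens: from (P → Q) and ¬Q, infer ¬P.
Q = 'the series converges' is denied; since P → Q, P must also fail.

Not (the series converges absolutely).


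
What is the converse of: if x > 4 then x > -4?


The converse of (P → Q) is (Q → P). It is not in general equivalent to the original.
Here P = 'x > 4' and Q = 'x > -4'.

If x > -4, then x > 4.


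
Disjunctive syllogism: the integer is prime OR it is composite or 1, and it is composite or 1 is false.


Disjunctive syllogism: from (P ∨ Q) and ¬P, infer Q.
One disjunct, 'it is composite or 1', is ruled out; the other must hold.

the integer is prime


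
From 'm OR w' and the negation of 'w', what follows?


Disjunctive syllogism: from (P ∨ Q) and ¬P, infer Q.
One disjunct, 'w', is ruled out; the other must hold.

m


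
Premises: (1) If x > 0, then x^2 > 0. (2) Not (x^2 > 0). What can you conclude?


Modus tollens: from (P → Q) and ¬Q, infer ¬P.
Q = 'x^2 > 0' is denied; since P → Q, P must also fail.

Not (x > 0).


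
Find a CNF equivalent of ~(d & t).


Step 1: Apply De Morgan: ¬(d ∧ t) = ¬d ∨ ¬t.

(~d) | (~t)


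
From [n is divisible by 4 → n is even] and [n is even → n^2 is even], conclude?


Hypothetical syllogism: from (P → Q) and (Q → R), infer (P → R).
Chain the two implications through the shared middle term 'n is even'.

n is divisible by 4 → n^2 is even


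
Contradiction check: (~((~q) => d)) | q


Truth table over {d, q}:
d | q | φ
---------
False | False | True
True | False | False
False | True | True
True | True | True
Satisfying assignment at row 1: d=False, q=False gives True.

No, it is not a contradiction.


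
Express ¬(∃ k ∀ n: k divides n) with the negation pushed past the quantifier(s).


Negation flips each quantifier (∀↔∃) and negates the inner predicate.
¬(∃ k ∀ n: φ) = ∀ k ∃ n: ¬φ.

∀ k ∃ n: ¬(k divides n)


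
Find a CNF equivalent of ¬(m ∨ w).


Step 1: Apply De Morgan: ¬(m ∨ w) = ¬m ∧ ¬w.

(¬m) ∧ (¬w)


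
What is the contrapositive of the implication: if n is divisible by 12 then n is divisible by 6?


The contrapositive of (P → Q) is (¬Q → ¬P); it is logically equivalent to the original.
Here P = 'n is divisible by 12' and Q = 'n is divisible by 6'.

If not (n is divisible by 6), then not (n is divisible by 12).


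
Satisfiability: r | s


Search for a satisfying assignment over {r, s}.
Try r=True, s=False: the formula evaluates to True.
A satisfying assignment exists.

Satisfiable.


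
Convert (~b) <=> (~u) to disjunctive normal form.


Step 1: (¬b) ↔ (¬u) is true exactly when both agree: ((¬b) ∧ (¬u)) ∨ (¬(¬b) ∧ ¬(¬u)).
Step 2: Eliminate any double negations (¬¬X = X).

((~b) & (~u)) | (b & u)


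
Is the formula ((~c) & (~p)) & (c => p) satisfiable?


Search for a satisfying assignment over {c, p}.
Try c=False, p=False: the formula evaluates to True.
A satisfying assignment exists.

Satisfiable.


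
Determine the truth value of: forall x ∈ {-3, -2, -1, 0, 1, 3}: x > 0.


Evaluate the predicate on each element: -3:False, -2:False, -1:False, 0:False, 1:True, 3:True.
Counterexample x = -3 fails the predicate.

False


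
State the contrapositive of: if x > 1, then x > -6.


The contrapositive of (P → Q) is (¬Q → ¬P); it is logically equivalent to the original.
Here P = 'x > 1' and Q = 'x > -6'.

If not (x > -6), then not (x > 1).


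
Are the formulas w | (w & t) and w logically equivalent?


Compare truth tables:
t | w | φ | ψ
-------------
False | False | False | False
True | False | False | False
False | True | True | True
True | True | True | True
The columns φ and ψ agree on every row.

Yes, they are logically equivalent.


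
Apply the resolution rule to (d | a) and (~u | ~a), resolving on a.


The clauses contain complementary literals a and ~a.
Resolution eliminates this pair and disjoins the remaining literals (merging duplicates).

(d | ~u)


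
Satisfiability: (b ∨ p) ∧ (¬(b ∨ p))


Check all 4 assignments over {b, p}:
b | p | φ
---------
F | F | F
T | F | F
F | T | F
T | T | F
No assignment makes the formula true.

Unsatisfiable.


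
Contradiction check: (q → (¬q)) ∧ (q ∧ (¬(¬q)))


Truth table over {q}:
q | φ
-----
F | F
T | F
Every row is false.

Yes, it is a contradiction.


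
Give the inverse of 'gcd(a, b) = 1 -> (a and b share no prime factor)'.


The inverse of (P → Q) is (¬P → ¬Q). It is equivalent to the converse, not to the original.
Here P = 'gcd(a, b) = 1' and Q = '(a and b share no prime factor)'.

If not (gcd(a, b) = 1), then not ((a and b share no prime factor)).


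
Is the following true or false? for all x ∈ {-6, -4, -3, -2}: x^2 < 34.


Evaluate the predicate on each element: -6:F, -4:T, -3:T, -2:T.
Counterexample x = -6 fails the predicate.

F


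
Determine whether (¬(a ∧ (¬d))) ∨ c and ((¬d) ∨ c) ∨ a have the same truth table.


Compare truth tables:
a | c | d | φ | ψ
-----------------
F | F | F | T | T
T | F | F | F | T
F | T | F | T | T
T | T | F | T | T
F | F | T | T | F
T | F | T | T | T
F | T | T | T | T
T | T | T | T | T
They differ at row 2 (a=T, c=F, d=F): φ=F but ψ=T.

No, they are not logically equivalent.


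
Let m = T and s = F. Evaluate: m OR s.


Disjunction is false only when both operands are false.
Substitute: m=T, s=F.
T OR F evaluates to T.

T


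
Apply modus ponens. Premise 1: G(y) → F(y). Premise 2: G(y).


Modus ponens: from (P → Q) and P, infer Q.
P = 'G(y)' is asserted, and P → Q holds, so Q follows.

F(y).


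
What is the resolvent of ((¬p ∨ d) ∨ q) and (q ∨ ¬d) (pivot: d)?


The clauses contain complementary literals d and ¬d.
Resolution eliminates this pair and disjoins the remaining literals (merging duplicates).

(¬p ∨ q)


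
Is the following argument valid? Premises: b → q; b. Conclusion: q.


This matches the form of modus ponens: the conclusion follows in every model of the premises.

Valid.


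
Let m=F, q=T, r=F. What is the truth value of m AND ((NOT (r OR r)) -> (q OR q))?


Substitute m=F, q=T, r=F:
r OR r = F OR F = F
NOT (r OR r) = T
q OR q = T OR T = T
(NOT (r OR r)) -> (q OR q) = T -> T = T
m AND ((NOT (r OR r)) -> (q OR q)) = F AND T = F

F


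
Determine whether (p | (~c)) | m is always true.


Build the truth table over {c, m, p}:
c | m | p | φ
-------------
False | False | False | True
True | False | False | False
False | True | False | True
True | True | False | True
False | False | True | True
True | False | True | True
False | True | True | True
True | True | True | True
Counterexample at row 2: with c=True, m=False, p=False, the formula is False.

No, it is not a tautology.


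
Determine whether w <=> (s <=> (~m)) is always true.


Build the truth table over {m, s, w}:
m | s | w | φ
-------------
False | False | False | True
True | False | False | False
False | True | False | False
True | True | False | True
False | False | True | False
True | False | True | True
False | True | True | True
True | True | True | False
Counterexample at row 2: with m=True, s=False, w=False, the formula is False.

No, it is not a tautology.


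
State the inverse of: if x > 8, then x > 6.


The inverse of (P → Q) is (¬P → ¬Q). It is equivalent to the converse, not to the original.
Here P = 'x > 8' and Q = 'x > 6'.

If not (x > 8), then not (x > 6).


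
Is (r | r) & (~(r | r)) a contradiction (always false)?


Truth table over {r}:
r | φ
-----
False | False
True | False
Every row is false.

Yes, it is a contradiction.


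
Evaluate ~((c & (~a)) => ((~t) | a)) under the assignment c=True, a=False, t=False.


Substitute c=True, a=False, t=False:
~a = True
c & (~a) = True & True = True
~t = True
(~t) | a = True | False = True
(c & (~a)) => ((~t) | a) = True => True = True
~((c & (~a)) => ((~t) | a)) = False

False


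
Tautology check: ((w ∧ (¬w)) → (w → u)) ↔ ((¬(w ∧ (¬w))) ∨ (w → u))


Build the truth table over {u, w}:
u | w | φ
---------
F | F | T
T | F | T
F | T | T
T | T | T
Every row evaluates to true.

Yes, it is a tautology.


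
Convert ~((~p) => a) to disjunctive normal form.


Step 1: Rewrite implication then negate: ¬(¬(¬p) ∨ a) = (¬p) ∧ ¬a.

(~p) & (~a)


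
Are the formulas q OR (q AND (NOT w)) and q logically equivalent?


Compare truth tables:
q | w | φ | ψ
-------------
F | F | F | F
T | F | T | T
F | T | F | F
T | T | T | T
The columns φ and ψ agree on every row.

Yes, they are logically equivalent.


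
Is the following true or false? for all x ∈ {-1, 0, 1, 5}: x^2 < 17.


Evaluate the predicate on each element: -1:T, 0:T, 1:T, 5:F.
Counterexample x = 5 fails the predicate.

F


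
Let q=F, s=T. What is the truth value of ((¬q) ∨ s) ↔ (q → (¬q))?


Substitute q=F, s=T:
¬q = T
(¬q) ∨ s = T ∨ T = T
¬q = T
q → (¬q) = F → T = T
((¬q) ∨ s) ↔ (q → (¬q)) = T ↔ T = T

T


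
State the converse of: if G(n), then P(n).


The converse of (P → Q) is (Q → P). It is not in general equivalent to the original.
Here P = 'G(n)' and Q = 'P(n)'.

If P(n), then G(n).


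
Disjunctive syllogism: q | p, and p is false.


Disjunctive syllogism: from (P ∨ Q) and ¬P, infer Q.
One disjunct, 'p', is ruled out; the other must hold.

q


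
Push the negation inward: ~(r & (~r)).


De Morgan: the negation of a conjunction is the disjunction of the negations.
Distribute ~ across &, flipping it to |, and negate each literal.

(~r) | r


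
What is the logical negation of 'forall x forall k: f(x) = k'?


Negation flips each quantifier (∀↔∃) and negates the inner predicate.
¬(forall x forall k: φ) = exists x exists k: ¬φ.

exists x exists k: ~(f(x) = k)


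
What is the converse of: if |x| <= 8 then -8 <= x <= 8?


The converse of (P → Q) is (Q → P). It is not in general equivalent to the original.
Here P = '|x| <= 8' and Q = '-8 <= x <= 8'.

If -8 <= x <= 8, then |x| <= 8.


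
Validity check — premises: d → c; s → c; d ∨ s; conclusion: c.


This matches the form of proof by cases: the conclusion follows in every model of the premises.

Valid.


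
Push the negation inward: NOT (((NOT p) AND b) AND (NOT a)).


De Morgan: the negation of a conjunction is the disjunction of the negations.
Distribute NOT across AND, flipping it to OR, and negate each literal.

(p OR (NOT b)) OR a


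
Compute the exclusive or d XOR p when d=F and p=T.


Exclusive or is true when exactly one operand is true.
Substitute: d=F, p=T.
F XOR T evaluates to T.

T


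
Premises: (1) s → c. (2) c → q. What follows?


Hypothetical syllogism: from (P → Q) and (Q → R), infer (P → R).
Chain the two implications through the shared middle term 'c'.

s → q


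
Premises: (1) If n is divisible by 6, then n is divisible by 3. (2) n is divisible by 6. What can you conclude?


Modus ponens: from (P → Q) and P, infer Q.
P = 'n is divisible by 6' is asserted, and P → Q holds, so Q follows.

n is divisible by 3.


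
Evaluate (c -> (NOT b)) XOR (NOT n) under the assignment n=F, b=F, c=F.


Substitute n=F, b=F, c=F:
NOT b = T
c -> (NOT b) = F -> T = T
NOT n = T
(c -> (NOT b)) XOR (NOT n) = T XOR T = F

F


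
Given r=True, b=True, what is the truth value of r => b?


Implication is false only when antecedent is true and consequent is false.
Substitute: r=True, b=True.
True => True evaluates to True.

True


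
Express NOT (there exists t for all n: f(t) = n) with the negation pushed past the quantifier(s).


Negation flips each quantifier (∀↔∃) and negates the inner predicate.
¬(there exists t for all n: φ) = for all t there exists n: ¬φ.

for all t there exists n: NOT(f(t) = n)


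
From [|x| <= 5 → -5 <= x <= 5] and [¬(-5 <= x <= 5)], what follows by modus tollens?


Modus tollens: from (P → Q) and ¬Q, infer ¬P.
Q = '-5 <= x <= 5' is denied; since P → Q, P must also fail.

Not (|x| <= 5).


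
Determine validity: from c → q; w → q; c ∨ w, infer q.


This matches the form of proof by cases: the conclusion follows in every model of the premises.

Valid.


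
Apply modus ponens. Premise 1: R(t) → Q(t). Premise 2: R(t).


Modus ponens: from (P → Q) and P, infer Q.
P = 'R(t)' is asserted, and P → Q holds, so Q follows.

Q(t).


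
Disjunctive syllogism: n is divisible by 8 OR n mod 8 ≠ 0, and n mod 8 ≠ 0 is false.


Disjunctive syllogism: from (P ∨ Q) and ¬P, infer Q.
One disjunct, 'n mod 8 ≠ 0', is ruled out; the other must hold.

n is divisible by 8


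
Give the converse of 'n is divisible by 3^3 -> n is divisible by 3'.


The converse of (P → Q) is (Q → P). It is not in general equivalent to the original.
Here P = 'n is divisible by 3^3' and Q = 'n is divisible by 3'.

If n is divisible by 3, then n is divisible by 3^3.


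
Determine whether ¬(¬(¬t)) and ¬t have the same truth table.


Compare truth tables:
t | φ | ψ
---------
F | T | T
T | F | F
The columns φ and ψ agree on every row.

Yes, they are logically equivalent.


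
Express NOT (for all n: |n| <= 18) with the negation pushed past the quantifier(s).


¬(for all x: φ) = there exists x: ¬φ, and ¬(there exists x: φ) = for all x: ¬φ.
Apply to the universal statement.

there exists n: NOT(|n| <= 18)


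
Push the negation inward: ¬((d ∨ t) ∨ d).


De Morgan: the negation of a disjunction is the conjunction of the negations.
Distribute ¬ across ∨, flipping it to ∧, and negate each literal.

((¬d) ∧ (¬t)) ∧ (¬d)


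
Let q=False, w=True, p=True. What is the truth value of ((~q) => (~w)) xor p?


Substitute q=False, w=True, p=True:
~q = True
~w = False
(~q) => (~w) = True => False = False
((~q) => (~w)) xor p = False xor True = True

True


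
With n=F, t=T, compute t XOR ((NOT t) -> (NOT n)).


Substitute n=F, t=T:
NOT t = F
NOT n = T
(NOT t) -> (NOT n) = F -> T = T
t XOR ((NOT t) -> (NOT n)) = T XOR T = F

F


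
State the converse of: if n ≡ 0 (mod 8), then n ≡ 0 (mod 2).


The converse of (P → Q) is (Q → P). It is not in general equivalent to the original.
Here P = 'n ≡ 0 (mod 8)' and Q = 'n ≡ 0 (mod 2)'.

If n ≡ 0 (mod 2), then n ≡ 0 (mod 8).


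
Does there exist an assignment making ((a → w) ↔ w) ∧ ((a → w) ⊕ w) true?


Check all 4 assignments over {a, w}:
a | w | φ
---------
F | F | F
T | F | F
F | T | F
T | T | F
No assignment makes the formula true.

Unsatisfiable.


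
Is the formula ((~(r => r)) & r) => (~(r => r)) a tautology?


Build the truth table over {r}:
r | φ
-----
False | True
True | True
Every row evaluates to true.

Yes, it is a tautology.


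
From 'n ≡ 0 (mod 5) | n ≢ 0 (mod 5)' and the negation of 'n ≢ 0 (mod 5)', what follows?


Disjunctive syllogism: from (P ∨ Q) and ¬P, infer Q.
One disjunct, 'n ≢ 0 (mod 5)', is ruled out; the other must hold.

n ≡ 0 (mod 5)


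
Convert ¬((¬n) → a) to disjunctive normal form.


Step 1: Rewrite implication then negate: ¬(¬(¬n) ∨ a) = (¬n) ∧ ¬a.

(¬n) ∧ (¬a)


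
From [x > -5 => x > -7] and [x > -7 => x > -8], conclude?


Hypothetical syllogism: from (P → Q) and (Q → R), infer (P → R).
Chain the two implications through the shared middle term 'x > -7'.

x > -5 => x > -8


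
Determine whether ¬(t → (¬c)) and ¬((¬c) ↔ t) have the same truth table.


Compare truth tables:
c | t | φ | ψ
-------------
F | F | F | T
T | F | F | F
F | T | F | F
T | T | T | T
They differ at row 1 (c=F, t=F): φ=F but ψ=T.

No, they are not logically equivalent.


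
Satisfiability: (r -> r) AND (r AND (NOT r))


Check all 2 assignments over {r}:
r | φ
-----
F | F
T | F
No assignment makes the formula true.

Unsatisfiable.


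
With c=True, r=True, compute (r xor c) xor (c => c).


Substitute c=True, r=True:
r xor c = True xor True = False
c => c = True => True = True
(r xor c) xor (c => c) = False xor True = True

True


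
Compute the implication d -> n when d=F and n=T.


Implication is false only when antecedent is true and consequent is false.
Substitute: d=F, n=T.
F -> T evaluates to T.

T


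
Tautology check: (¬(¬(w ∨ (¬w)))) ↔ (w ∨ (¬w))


Build the truth table over {w}:
w | φ
-----
F | T
T | T
Every row evaluates to true.

Yes, it is a tautology.


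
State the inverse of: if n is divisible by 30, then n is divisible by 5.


The inverse of (P → Q) is (¬P → ¬Q). It is equivalent to the converse, not to the original.
Here P = 'n is divisible by 30' and Q = 'n is divisible by 5'.

If not (n is divisible by 30), then not (n is divisible by 5).


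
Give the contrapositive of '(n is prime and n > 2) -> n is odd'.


The contrapositive of (P → Q) is (¬Q → ¬P); it is logically equivalent to the original.
Here P = '(n is prime and n > 2)' and Q = 'n is odd'.

If not (n is odd), then not ((n is prime and n > 2)).


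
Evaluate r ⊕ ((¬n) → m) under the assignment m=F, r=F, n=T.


Substitute m=F, r=F, n=T:
¬n = F
(¬n) → m = F → F = T
r ⊕ ((¬n) → m) = F ⊕ T = T

T


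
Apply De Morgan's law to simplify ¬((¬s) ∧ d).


De Morgan: the negation of a conjunction is the disjunction of the negations.
Distribute ¬ across ∧, flipping it to ∨, and negate each literal.

s ∨ (¬d)


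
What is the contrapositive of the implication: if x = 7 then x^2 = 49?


The contrapositive of (P → Q) is (¬Q → ¬P); it is logically equivalent to the original.
Here P = 'x = 7' and Q = 'x^2 = 49'.

If not (x^2 = 49), then not (x = 7).


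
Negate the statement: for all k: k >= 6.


¬(for all x: φ) = there exists x: ¬φ, and ¬(there exists x: φ) = for all x: ¬φ.
Apply to the universal statement.

there exists k: NOT(k >= 6)


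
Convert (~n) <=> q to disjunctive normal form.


Step 1: (¬n) ↔ q is true exactly when both agree: ((¬n) ∧ q) ∨ (¬(¬n) ∧ ¬q).
Step 2: Eliminate any double negations (¬¬X = X).

((~n) & q) | (n & (~q))


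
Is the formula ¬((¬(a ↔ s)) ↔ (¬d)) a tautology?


Build the truth table over {a, d, s}:
a | d | s | φ
-------------
F | F | F | T
T | F | F | F
F | T | F | F
T | T | F | T
F | F | T | F
T | F | T | T
F | T | T | T
T | T | T | F
Counterexample at row 2: with a=T, d=F, s=F, the formula is F.

No, it is not a tautology.


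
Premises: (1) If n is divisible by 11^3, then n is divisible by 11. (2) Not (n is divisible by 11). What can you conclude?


Modus tollens: from (P → Q) and ¬Q, infer ¬P.
Q = 'n is divisible by 11' is denied; since P → Q, P must also fail.

Not (n is divisible by 11^3).


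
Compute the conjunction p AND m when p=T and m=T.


Conjunction is true only when both operands are true.
Substitute: p=T, m=T.
T AND T evaluates to T.

T


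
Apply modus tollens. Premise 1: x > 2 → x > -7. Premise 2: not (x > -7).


Modus tollens: from (P → Q) and ¬Q, infer ¬P.
Q = 'x > -7' is denied; since P → Q, P must also fail.

Not (x > 2).


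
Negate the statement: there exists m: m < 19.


¬(for all x: φ) = there exists x: ¬φ, and ¬(there exists x: φ) = for all x: ¬φ.
Apply to the existential statement.

for all m: NOT(m < 19)


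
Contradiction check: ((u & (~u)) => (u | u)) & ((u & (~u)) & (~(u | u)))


Truth table over {u}:
u | φ
-----
False | False
True | False
Every row is false.

Yes, it is a contradiction.


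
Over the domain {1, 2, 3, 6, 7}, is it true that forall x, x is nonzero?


Evaluate the predicate on each element: 1:True, 2:True, 3:True, 6:True, 7:True.
Every element satisfies the predicate.

True


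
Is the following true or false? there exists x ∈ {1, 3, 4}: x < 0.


Evaluate the predicate on each element: 1:F, 3:F, 4:F.
No element satisfies the predicate.

F


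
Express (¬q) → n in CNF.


Step 1: Rewrite (¬q) → n as ¬(¬q) ∨ n.
Step 2: Eliminate any double negations (¬¬X = X).

q ∨ n


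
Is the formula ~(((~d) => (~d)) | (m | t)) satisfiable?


Check all 8 assignments over {d, m, t}:
d | m | t | φ
-------------
False | False | False | False
True | False | False | False
False | True | False | False
True | True | False | False
False | False | True | False
True | False | True | False
False | True | True | False
True | True | True | False
No assignment makes the formula true.

Unsatisfiable.


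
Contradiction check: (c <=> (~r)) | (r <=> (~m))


Truth table over {c, m, r}:
c | m | r | φ
-------------
False | False | False | False
True | False | False | True
False | True | False | True
True | True | False | True
False | False | True | True
True | False | True | True
False | True | True | True
True | True | True | False
Satisfying assignment at row 2: c=True, m=False, r=False gives True.

No, it is not a contradiction.


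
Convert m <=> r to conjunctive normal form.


Step 1: Rewrite m ↔ r as (m → r) ∧ (r → m).
Step 2: Rewrite each implication as a disjunction.

((~m) | r) & ((~r) | m)


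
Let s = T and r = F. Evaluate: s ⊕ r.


Exclusive or is true when exactly one operand is true.
Substitute: s=T, r=F.
T ⊕ F evaluates to T.

T


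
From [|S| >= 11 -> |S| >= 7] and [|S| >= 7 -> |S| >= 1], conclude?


Hypothetical syllogism: from (P → Q) and (Q → R), infer (P → R).
Chain the two implications through the shared middle term '|S| >= 7'.

|S| >= 11 -> |S| >= 1


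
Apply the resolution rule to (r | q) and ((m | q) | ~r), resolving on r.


The clauses contain complementary literals r and ~r.
Resolution eliminates this pair and disjoins the remaining literals (merging duplicates).

(q | m)


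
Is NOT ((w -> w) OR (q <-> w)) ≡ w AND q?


Compare truth tables:
q | w | φ | ψ
-------------
F | F | F | F
T | F | F | F
F | T | F | F
T | T | F | T
They differ at row 4 (q=T, w=T): φ=F but ψ=T.

No, they are not logically equivalent.


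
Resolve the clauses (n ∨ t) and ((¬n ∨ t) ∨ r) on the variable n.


The clauses contain complementary literals n and ¬n.
Resolution eliminates this pair and disjoins the remaining literals (merging duplicates).

(t ∨ r)


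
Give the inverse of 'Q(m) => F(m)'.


The inverse of (P → Q) is (¬P → ¬Q). It is equivalent to the converse, not to the original.
Here P = 'Q(m)' and Q = 'F(m)'.

If not (Q(m)), then not (F(m)).


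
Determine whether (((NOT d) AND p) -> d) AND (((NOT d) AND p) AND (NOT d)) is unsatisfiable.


Truth table over {d, p}:
d | p | φ
---------
F | F | F
T | F | F
F | T | F
T | T | F
Every row is false.

Yes, it is a contradiction.


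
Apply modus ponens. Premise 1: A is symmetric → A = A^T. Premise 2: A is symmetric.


Modus ponens: from (P → Q) and P, infer Q.
P = 'A is symmetric' is asserted, and P → Q holds, so Q follows.

A = A^T.


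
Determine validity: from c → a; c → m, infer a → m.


This is (no valid rule). There exist truth assignments where the premises are all true but the conclusion is false.

Invalid.


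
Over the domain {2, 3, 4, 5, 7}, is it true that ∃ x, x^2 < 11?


Evaluate the predicate on each element: 2:T, 3:T, 4:F, 5:F, 7:F.
Witness x = 2 satisfies the predicate.

T


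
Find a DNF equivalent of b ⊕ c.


Step 1: b ⊕ c is true exactly when they disagree: (b ∧ ¬c) ∨ (¬b ∧ c).

(b ∧ (¬c)) ∨ ((¬b) ∧ c)


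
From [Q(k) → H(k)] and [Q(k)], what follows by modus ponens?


Modus ponens: from (P → Q) and P, infer Q.
P = 'Q(k)' is asserted, and P → Q holds, so Q follows.

H(k).


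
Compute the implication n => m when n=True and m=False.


Implication is false only when antecedent is true and consequent is false.
Substitute: n=True, m=False.
True => False evaluates to False.

False


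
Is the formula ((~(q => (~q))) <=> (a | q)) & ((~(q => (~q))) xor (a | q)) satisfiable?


Check all 4 assignments over {a, q}:
a | q | φ
---------
False | False | False
True | False | False
False | True | False
True | True | False
No assignment makes the formula true.

Unsatisfiable.


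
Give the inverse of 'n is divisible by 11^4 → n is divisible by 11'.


The inverse of (P → Q) is (¬P → ¬Q). It is equivalent to the converse, not to the original.
Here P = 'n is divisible by 11^4' and Q = 'n is divisible by 11'.

If not (n is divisible by 11^4), then not (n is divisible by 11).


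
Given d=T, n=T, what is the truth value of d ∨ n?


Disjunction is false only when both operands are false.
Substitute: d=T, n=T.
T ∨ T evaluates to T.

T


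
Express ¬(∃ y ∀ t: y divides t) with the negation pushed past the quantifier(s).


Negation flips each quantifier (∀↔∃) and negates the inner predicate.
¬(∃ y ∀ t: φ) = ∀ y ∃ t: ¬φ.

∀ y ∃ t: ¬(y divides t)


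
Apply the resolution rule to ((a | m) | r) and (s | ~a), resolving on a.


The clauses contain complementary literals a and ~a.
Resolution eliminates this pair and disjoins the remaining literals (merging duplicates).

((r | m) | s)


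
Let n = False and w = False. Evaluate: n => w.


Implication is false only when antecedent is true and consequent is false.
Substitute: n=False, w=False.
False => False evaluates to True.

True


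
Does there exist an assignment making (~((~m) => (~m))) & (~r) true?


Check all 4 assignments over {m, r}:
m | r | φ
---------
False | False | False
True | False | False
False | True | False
True | True | False
No assignment makes the formula true.

Unsatisfiable.


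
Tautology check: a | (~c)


Build the truth table over {a, c}:
a | c | φ
---------
False | False | True
True | False | True
False | True | False
True | True | True
Counterexample at row 3: with a=False, c=True, the formula is False.

No, it is not a tautology.


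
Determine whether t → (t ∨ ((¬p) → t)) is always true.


Build the truth table over {p, t}:
p | t | φ
---------
F | F | T
T | F | T
F | T | T
T | T | T
Every row evaluates to true.

Yes, it is a tautology.


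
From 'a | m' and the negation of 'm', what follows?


Disjunctive syllogism: from (P ∨ Q) and ¬P, infer Q.
One disjunct, 'm', is ruled out; the other must hold.

a


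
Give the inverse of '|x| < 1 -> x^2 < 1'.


The inverse of (P → Q) is (¬P → ¬Q). It is equivalent to the converse, not to the original.
Here P = '|x| < 1' and Q = 'x^2 < 1'.

If not (|x| < 1), then not (x^2 < 1).


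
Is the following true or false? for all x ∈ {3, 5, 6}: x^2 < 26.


Evaluate the predicate on each element: 3:T, 5:T, 6:F.
Counterexample x = 6 fails the predicate.

F


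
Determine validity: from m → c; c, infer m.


This is affirming the consequent (fallacy). There exist truth assignments where the premises are all true but the conclusion is false.

Invalid.


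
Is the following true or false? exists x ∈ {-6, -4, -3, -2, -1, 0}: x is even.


Evaluate the predicate on each element: -6:True, -4:True, -3:False, -2:True, -1:False, 0:True.
Witness x = -6 satisfies the predicate.

True


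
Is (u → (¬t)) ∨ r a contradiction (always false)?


Truth table over {r, t, u}:
r | t | u | φ
-------------
F | F | F | T
T | F | F | T
F | T | F | T
T | T | F | T
F | F | T | T
T | F | T | T
F | T | T | F
T | T | T | T
Satisfying assignment at row 1: r=F, t=F, u=F gives T.

No, it is not a contradiction.


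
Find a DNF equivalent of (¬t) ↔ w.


Step 1: (¬t) ↔ w is true exactly when both agree: ((¬t) ∧ w) ∨ (¬(¬t) ∧ ¬w).
Step 2: Eliminate any double negations (¬¬X = X).

((¬t) ∧ w) ∨ (t ∧ (¬w))


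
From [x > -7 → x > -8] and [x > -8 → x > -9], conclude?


Hypothetical syllogism: from (P → Q) and (Q → R), infer (P → R).
Chain the two implications through the shared middle term 'x > -8'.

x > -7 → x > -9


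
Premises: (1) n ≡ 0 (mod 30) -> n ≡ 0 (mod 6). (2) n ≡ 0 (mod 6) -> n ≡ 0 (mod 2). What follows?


Hypothetical syllogism: from (P → Q) and (Q → R), infer (P → R).
Chain the two implications through the shared middle term 'n ≡ 0 (mod 6)'.

n ≡ 0 (mod 30) -> n ≡ 0 (mod 2)


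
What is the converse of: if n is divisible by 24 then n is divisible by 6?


The converse of (P → Q) is (Q → P). It is not in general equivalent to the original.
Here P = 'n is divisible by 24' and Q = 'n is divisible by 6'.

If n is divisible by 6, then n is divisible by 24.


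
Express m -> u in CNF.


Step 1: Rewrite m → u as ¬m ∨ u.

(NOT m) OR u


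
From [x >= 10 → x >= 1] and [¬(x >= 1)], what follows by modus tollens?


Modus tollens: from (P → Q) and ¬Q, infer ¬P.
Q = 'x >= 1' is denied; since P → Q, P must also fail.

Not (x >= 10).


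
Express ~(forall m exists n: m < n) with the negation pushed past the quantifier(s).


Negation flips each quantifier (∀↔∃) and negates the inner predicate.
¬(forall m exists n: φ) = exists m forall n: ¬φ.

exists m forall n: ~(m < n)


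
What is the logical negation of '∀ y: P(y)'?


¬(∀ x: φ) = ∃ x: ¬φ, and ¬(∃ x: φ) = ∀ x: ¬φ.
Apply to the universal statement.

∃ y: ¬(P(y))


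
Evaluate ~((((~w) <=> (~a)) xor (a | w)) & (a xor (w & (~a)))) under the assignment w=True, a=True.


Substitute w=True, a=True:
~w = False
~a = False
(~w) <=> (~a) = False <=> False = True
a | w = True | True = True
((~w) <=> (~a)) xor (a | w) = True xor True = False
~a = False
w & (~a) = True & False = False
a xor (w & (~a)) = True xor False = True
(((~w) <=> (~a)) xor (a | w)) & (a xor (w & (~a))) = False & True = False
~((((~w) <=> (~a)) xor (a | w)) & (a xor (w & (~a)))) = True

True


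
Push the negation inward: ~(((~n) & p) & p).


De Morgan: the negation of a conjunction is the disjunction of the negations.
Distribute ~ across &, flipping it to |, and negate each literal.

(n | (~p)) | (~p)


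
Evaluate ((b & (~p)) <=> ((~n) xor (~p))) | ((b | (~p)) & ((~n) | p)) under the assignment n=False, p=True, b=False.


Substitute n=False, p=True, b=False:
… (earlier sub-steps elided)
~n = True
~p = False
(~n) xor (~p) = True xor False = True
(b & (~p)) <=> ((~n) xor (~p)) = False <=> True = False
~p = False
b | (~p) = False | False = False
~n = True
(~n) | p = True | True = True
(b | (~p)) & ((~n) | p) = False & True = False
((b & (~p)) <=> ((~n) xor (~p))) | ((b | (~p)) & ((~n) | p)) = False | False = False

False


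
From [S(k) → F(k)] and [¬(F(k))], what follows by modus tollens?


Modus tollens: from (P → Q) and ¬Q, infer ¬P.
Q = 'F(k)' is denied; since P → Q, P must also fail.

Not (S(k)).


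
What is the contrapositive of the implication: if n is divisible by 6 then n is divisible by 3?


The contrapositive of (P → Q) is (¬Q → ¬P); it is logically equivalent to the original.
Here P = 'n is divisible by 6' and Q = 'n is divisible by 3'.

If not (n is divisible by 3), then not (n is divisible by 6).


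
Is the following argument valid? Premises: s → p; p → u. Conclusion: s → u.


This matches the form of hypothetical syllogism: the conclusion follows in every model of the premises.

Valid.


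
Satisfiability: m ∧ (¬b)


Search for a satisfying assignment over {b, m}.
Try b=F, m=T: the formula evaluates to T.
A satisfying assignment exists.

Satisfiable.


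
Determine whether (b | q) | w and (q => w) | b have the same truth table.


Compare truth tables:
b | q | w | φ | ψ
-----------------
False | False | False | False | True
True | False | False | True | True
False | True | False | True | False
True | True | False | True | True
False | False | True | True | True
True | False | True | True | True
False | True | True | True | True
True | True | True | True | True
They differ at row 1 (b=False, q=False, w=False): φ=False but ψ=True.

No, they are not logically equivalent.


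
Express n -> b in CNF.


Step 1: Rewrite n → b as ¬n ∨ b.

(NOT n) OR b


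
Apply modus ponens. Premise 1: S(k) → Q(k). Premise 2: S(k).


Modus ponens: from (P → Q) and P, infer Q.
P = 'S(k)' is asserted, and P → Q holds, so Q follows.

Q(k).


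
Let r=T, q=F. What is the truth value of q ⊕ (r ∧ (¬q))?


Substitute r=T, q=F:
¬q = T
r ∧ (¬q) = T ∧ T = T
q ⊕ (r ∧ (¬q)) = F ⊕ T = T

T


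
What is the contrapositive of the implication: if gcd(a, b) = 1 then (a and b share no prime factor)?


The contrapositive of (P → Q) is (¬Q → ¬P); it is logically equivalent to the original.
Here P = 'gcd(a, b) = 1' and Q = '(a and b share no prime factor)'.

If not ((a and b share no prime factor)), then not (gcd(a, b) = 1).


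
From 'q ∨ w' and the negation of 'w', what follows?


Disjunctive syllogism: from (P ∨ Q) and ¬P, infer Q.
One disjunct, 'w', is ruled out; the other must hold.

q


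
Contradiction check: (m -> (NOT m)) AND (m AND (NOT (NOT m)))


Truth table over {m}:
m | φ
-----
F | F
T | F
Every row is false.

Yes, it is a contradiction.


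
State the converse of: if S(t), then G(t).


The converse of (P → Q) is (Q → P). It is not in general equivalent to the original.
Here P = 'S(t)' and Q = 'G(t)'.

If G(t), then S(t).


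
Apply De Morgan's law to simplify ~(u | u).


De Morgan: the negation of a disjunction is the conjunction of the negations.
Distribute ~ across |, flipping it to &, and negate each literal.

(~u) & (~u)


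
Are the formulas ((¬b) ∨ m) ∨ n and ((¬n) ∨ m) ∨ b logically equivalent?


Compare truth tables:
b | m | n | φ | ψ
-----------------
F | F | F | T | T
T | F | F | F | T
F | T | F | T | T
T | T | F | T | T
F | F | T | T | F
T | F | T | T | T
F | T | T | T | T
T | T | T | T | T
They differ at row 2 (b=T, m=F, n=F): φ=F but ψ=T.

No, they are not logically equivalent.


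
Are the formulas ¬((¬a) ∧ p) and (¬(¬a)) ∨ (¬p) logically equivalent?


Compare truth tables:
a | p | φ | ψ
-------------
F | F | T | T
T | F | T | T
F | T | F | F
T | T | T | T
The columns φ and ψ agree on every row.

Yes, they are logically equivalent.


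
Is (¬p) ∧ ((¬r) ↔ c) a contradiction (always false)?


Truth table over {c, p, r}:
c | p | r | φ
-------------
F | F | F | F
T | F | F | T
F | T | F | F
T | T | F | F
F | F | T | T
T | F | T | F
F | T | T | F
T | T | T | F
Satisfying assignment at row 2: c=T, p=F, r=F gives T.

No, it is not a contradiction.
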